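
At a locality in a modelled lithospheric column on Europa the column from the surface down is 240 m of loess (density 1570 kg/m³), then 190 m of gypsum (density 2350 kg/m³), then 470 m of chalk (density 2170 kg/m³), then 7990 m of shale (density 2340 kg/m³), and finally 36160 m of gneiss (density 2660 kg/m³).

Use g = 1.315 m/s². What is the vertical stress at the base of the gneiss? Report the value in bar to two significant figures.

loess: 1570 kg/m³ × 1.315 m/s² × 240 m = 4.955×10^5 Pa = 4.955 bar
gypsum: 2350 kg/m³ × 1.315 m/s² × 190 m = 5.871×10^5 Pa = 5.871 bar
chalk: 2170 kg/m³ × 1.315 m/s² × 470 m = 1.341×10^6 Pa = 13.41 bar
shale: 2340 kg/m³ × 1.315 m/s² × 7990 m = 2.459×10^7 Pa = 245.9 bar
gneiss: 2660 kg/m³ × 1.315 m/s² × 36160 m = 1.265×10^8 Pa = 1265 bar
Total = 4.955 + 5.871 + 13.41 + 245.9 + 1265 = 1534.9 bar

1500 bar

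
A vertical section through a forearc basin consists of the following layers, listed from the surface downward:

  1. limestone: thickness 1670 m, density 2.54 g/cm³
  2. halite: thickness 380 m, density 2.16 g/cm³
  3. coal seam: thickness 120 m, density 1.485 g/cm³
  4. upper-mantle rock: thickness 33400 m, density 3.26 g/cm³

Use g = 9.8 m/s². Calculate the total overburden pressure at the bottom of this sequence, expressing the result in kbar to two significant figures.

11 kbar

limestone: 2540 kg/m³ × 9.8 m/s² × 1670 m = 4.157×10^7 Pa = 0.4157 kbar
halite: 2160 kg/m³ × 9.8 m/s² × 380 m = 8.044×10^6 Pa = 0.08044 kbar
coal seam: 1485 kg/m³ × 9.8 m/s² × 120 m = 1.746×10^6 Pa = 0.01746 kbar
upper-mantle rock: 3260 kg/m³ × 9.8 m/s² × 33400 m = 1.067×10^9 Pa = 10.67 kbar
Total = 0.4157 + 0.08044 + 0.01746 + 10.67 = 11.184 kbar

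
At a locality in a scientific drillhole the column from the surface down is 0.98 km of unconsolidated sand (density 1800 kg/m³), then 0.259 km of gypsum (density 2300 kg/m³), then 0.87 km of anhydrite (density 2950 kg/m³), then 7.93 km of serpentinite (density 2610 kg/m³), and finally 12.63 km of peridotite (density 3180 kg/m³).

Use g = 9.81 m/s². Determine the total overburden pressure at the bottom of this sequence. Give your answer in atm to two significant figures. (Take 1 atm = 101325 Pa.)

6400 atm

unconsolidated sand: 1800 kg/m³ × 9.81 m/s² × 980 m = 1.730×10^7 Pa = 170.8 atm
gypsum: 2300 kg/m³ × 9.81 m/s² × 259 m = 5.844×10^6 Pa = 57.67 atm
anhydrite: 2950 kg/m³ × 9.81 m/s² × 870 m = 2.518×10^7 Pa = 248.5 atm
serpentinite: 2610 kg/m³ × 9.81 m/s² × 7930 m = 2.030×10^8 Pa = 2004 atm
peridotite: 3180 kg/m³ × 9.81 m/s² × 12630 m = 3.940×10^8 Pa = 3889 atm
Total = 170.8 + 57.67 + 248.5 + 2004 + 3889 = 6369.3 atm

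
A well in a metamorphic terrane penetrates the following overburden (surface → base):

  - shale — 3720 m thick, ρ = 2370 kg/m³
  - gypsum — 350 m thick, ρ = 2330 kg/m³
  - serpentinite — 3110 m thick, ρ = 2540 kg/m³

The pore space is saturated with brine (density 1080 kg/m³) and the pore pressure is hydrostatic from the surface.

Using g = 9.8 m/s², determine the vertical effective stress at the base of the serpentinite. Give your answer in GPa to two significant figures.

Overburden (lithostatic) stress σ_v:
shale: 2370 kg/m³ × 9.8 m/s² × 3720 m = 8.640×10^7 Pa = 86.40 MPa
gypsum: 2330 kg/m³ × 9.8 m/s² × 350 m = 7.992×10^6 Pa = 7.992 MPa
serpentinite: 2540 kg/m³ × 9.8 m/s² × 3110 m = 7.741×10^7 Pa = 77.41 MPa
Total = 86.40 + 7.992 + 77.41 = 171.81 MPa
Pore pressure P_p = 1080 kg/m³ × 9.8 m/s² × 7180 m = 7.599×10^7 Pa = 75.99 MPa
Effective stress σ' = σ_v − P_p = 171.8 − 75.99 = 95.814 MPa = 0.095814 GPa

0.096 GPa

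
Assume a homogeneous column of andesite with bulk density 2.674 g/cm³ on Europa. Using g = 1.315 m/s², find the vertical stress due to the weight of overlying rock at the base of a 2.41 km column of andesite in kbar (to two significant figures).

0.085 kbar

andesite: 2674 kg/m³ × 1.315 m/s² × 2410 m = 8.474×10^6 Pa = 0.08474 kbar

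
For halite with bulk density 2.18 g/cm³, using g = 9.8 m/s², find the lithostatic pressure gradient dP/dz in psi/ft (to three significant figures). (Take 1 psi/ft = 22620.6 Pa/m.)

0.944 psi/ft

dP/dz = ρg = 2180 kg/m³ × 9.8 m/s² = 21364 Pa/m
= 21364 Pa/m × (1 psi/ft / 22621 Pa/m) = 0.94445 psi/ft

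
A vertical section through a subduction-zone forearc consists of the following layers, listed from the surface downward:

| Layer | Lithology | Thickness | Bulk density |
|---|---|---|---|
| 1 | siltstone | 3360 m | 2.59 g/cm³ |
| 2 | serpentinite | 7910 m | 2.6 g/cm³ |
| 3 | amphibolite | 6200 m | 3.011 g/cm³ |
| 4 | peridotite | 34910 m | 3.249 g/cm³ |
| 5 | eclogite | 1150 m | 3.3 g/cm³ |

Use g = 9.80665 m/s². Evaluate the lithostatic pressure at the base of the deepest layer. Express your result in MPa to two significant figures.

siltstone: 2590 kg/m³ × 9.80665 m/s² × 3360 m = 8.534×10^7 Pa = 85.34 MPa
serpentinite: 2600 kg/m³ × 9.80665 m/s² × 7910 m = 2.017×10^8 Pa = 201.7 MPa
amphibolite: 3011 kg/m³ × 9.80665 m/s² × 6200 m = 1.831×10^8 Pa = 183.1 MPa
peridotite: 3249 kg/m³ × 9.80665 m/s² × 34910 m = 1.112×10^9 Pa = 1112 MPa
eclogite: 3300 kg/m³ × 9.80665 m/s² × 1150 m = 3.722×10^7 Pa = 37.22 MPa
Total = 85.34 + 201.7 + 183.1 + 1112 + 37.22 = 1619.6 MPa

1600 MPa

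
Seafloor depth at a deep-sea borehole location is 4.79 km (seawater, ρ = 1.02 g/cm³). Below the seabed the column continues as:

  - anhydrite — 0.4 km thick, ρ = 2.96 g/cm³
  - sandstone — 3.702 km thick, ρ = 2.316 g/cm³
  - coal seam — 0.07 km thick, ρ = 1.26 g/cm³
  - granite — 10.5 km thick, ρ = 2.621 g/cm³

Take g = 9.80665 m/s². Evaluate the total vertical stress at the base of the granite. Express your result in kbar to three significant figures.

seawater: 1020 kg/m³ × 9.80665 m/s² × 4790 m = 4.791×10^7 Pa = 0.4791 kbar
anhydrite: 2960 kg/m³ × 9.80665 m/s² × 400 m = 1.161×10^7 Pa = 0.1161 kbar
sandstone: 2316 kg/m³ × 9.80665 m/s² × 3702 m = 8.408×10^7 Pa = 0.8408 kbar
coal seam: 1260 kg/m³ × 9.80665 m/s² × 70 m = 8.649×10^5 Pa = 8.649×10^-3 kbar
granite: 2621 kg/m³ × 9.80665 m/s² × 10500 m = 2.699×10^8 Pa = 2.699 kbar
Total = 0.4791 + 0.1161 + 0.8408 + 8.649×10^-3 + 2.699 = 4.1435 kbar

4.14 kbar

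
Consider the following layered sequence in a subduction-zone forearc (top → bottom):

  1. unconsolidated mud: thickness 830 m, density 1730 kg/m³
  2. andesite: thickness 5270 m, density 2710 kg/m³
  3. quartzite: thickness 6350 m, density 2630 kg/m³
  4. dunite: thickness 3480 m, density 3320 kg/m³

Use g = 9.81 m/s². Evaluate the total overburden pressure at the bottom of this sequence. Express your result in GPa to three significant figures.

0.431 GPa

unconsolidated mud: 1730 kg/m³ × 9.81 m/s² × 830 m = 1.409×10^7 Pa = 0.01409 GPa
andesite: 2710 kg/m³ × 9.81 m/s² × 5270 m = 1.401×10^8 Pa = 0.1401 GPa
quartzite: 2630 kg/m³ × 9.81 m/s² × 6350 m = 1.638×10^8 Pa = 0.1638 GPa
dunite: 3320 kg/m³ × 9.81 m/s² × 3480 m = 1.133×10^8 Pa = 0.1133 GPa
Total = 0.01409 + 0.1401 + 0.1638 + 0.1133 = 0.43136 GPa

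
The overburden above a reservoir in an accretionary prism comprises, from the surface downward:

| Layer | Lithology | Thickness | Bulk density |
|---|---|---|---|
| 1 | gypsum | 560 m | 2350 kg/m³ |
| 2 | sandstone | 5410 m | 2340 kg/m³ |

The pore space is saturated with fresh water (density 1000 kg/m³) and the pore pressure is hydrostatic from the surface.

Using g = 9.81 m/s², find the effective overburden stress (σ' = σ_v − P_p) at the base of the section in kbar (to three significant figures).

0.785 kbar

Overburden (lithostatic) stress σ_v:
gypsum: 2350 kg/m³ × 9.81 m/s² × 560 m = 1.291×10^7 Pa = 12.91 MPa
sandstone: 2340 kg/m³ × 9.81 m/s² × 5410 m = 1.242×10^8 Pa = 124.2 MPa
Total = 12.91 + 124.2 = 137.10 MPa
Pore pressure P_p = 1000 kg/m³ × 9.81 m/s² × 5970 m = 5.857×10^7 Pa = 58.57 MPa
Effective stress σ' = σ_v − P_p = 137.1 − 58.57 = 78.533 MPa = 0.78533 kbar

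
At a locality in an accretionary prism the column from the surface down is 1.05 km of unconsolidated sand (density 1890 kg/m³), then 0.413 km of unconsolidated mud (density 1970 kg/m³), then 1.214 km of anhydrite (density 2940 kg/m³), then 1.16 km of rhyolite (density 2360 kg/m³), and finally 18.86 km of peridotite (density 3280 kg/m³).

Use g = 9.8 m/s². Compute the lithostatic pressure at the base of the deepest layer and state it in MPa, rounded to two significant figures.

unconsolidated sand: 1890 kg/m³ × 9.8 m/s² × 1050 m = 1.945×10^7 Pa = 19.45 MPa
unconsolidated mud: 1970 kg/m³ × 9.8 m/s² × 413 m = 7.973×10^6 Pa = 7.973 MPa
anhydrite: 2940 kg/m³ × 9.8 m/s² × 1214 m = 3.498×10^7 Pa = 34.98 MPa
rhyolite: 2360 kg/m³ × 9.8 m/s² × 1160 m = 2.683×10^7 Pa = 26.83 MPa
peridotite: 3280 kg/m³ × 9.8 m/s² × 18860 m = 6.062×10^8 Pa = 606.2 MPa
Total = 19.45 + 7.973 + 34.98 + 26.83 + 606.2 = 695.46 MPa

700 MPa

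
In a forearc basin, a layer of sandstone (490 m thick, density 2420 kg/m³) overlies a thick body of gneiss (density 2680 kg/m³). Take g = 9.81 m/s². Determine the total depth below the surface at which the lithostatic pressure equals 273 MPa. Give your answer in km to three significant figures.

10.4 km

Pressure at base of upper layers: 2420×9.81×490 = 1.163×10^7 Pa = 11.63 MPa
Remaining pressure to be supplied by gneiss: 2.730×10^8 − 1.163×10^7 = 2.614×10^8 Pa
Additional depth in gneiss = 2.614×10^8 Pa / (2680 kg/m³ × 9.81 m/s²) = 9941.4 m
Total depth = 490 m + 9941.4 m = 10431 m
= 10.431 km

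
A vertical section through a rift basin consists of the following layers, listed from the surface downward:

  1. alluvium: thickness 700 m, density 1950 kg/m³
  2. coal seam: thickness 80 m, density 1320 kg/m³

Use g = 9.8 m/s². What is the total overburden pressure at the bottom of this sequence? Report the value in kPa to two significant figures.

14000 kPa

alluvium: 1950 kg/m³ × 9.8 m/s² × 700 m = 1.338×10^7 Pa = 13377 kPa
coal seam: 1320 kg/m³ × 9.8 m/s² × 80 m = 1.035×10^6 Pa = 1035 kPa
Total = 13377 + 1035 = 14412 kPa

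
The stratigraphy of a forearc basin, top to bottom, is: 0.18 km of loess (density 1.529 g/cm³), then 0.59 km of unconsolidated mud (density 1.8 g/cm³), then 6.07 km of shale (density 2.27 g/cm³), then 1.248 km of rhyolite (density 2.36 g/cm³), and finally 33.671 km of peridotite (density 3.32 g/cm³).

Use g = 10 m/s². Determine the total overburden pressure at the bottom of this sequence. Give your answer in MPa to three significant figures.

loess: 1529 kg/m³ × 10 m/s² × 180 m = 2.752×10^6 Pa = 2.752 MPa
unconsolidated mud: 1800 kg/m³ × 10 m/s² × 590 m = 1.062×10^7 Pa = 10.62 MPa
shale: 2270 kg/m³ × 10 m/s² × 6070 m = 1.378×10^8 Pa = 137.8 MPa
rhyolite: 2360 kg/m³ × 10 m/s² × 1248 m = 2.945×10^7 Pa = 29.45 MPa
peridotite: 3320 kg/m³ × 10 m/s² × 33671 m = 1.118×10^9 Pa = 1118 MPa
Total = 2.752 + 10.62 + 137.8 + 29.45 + 1118 = 1298.5 MPa

1300 MPa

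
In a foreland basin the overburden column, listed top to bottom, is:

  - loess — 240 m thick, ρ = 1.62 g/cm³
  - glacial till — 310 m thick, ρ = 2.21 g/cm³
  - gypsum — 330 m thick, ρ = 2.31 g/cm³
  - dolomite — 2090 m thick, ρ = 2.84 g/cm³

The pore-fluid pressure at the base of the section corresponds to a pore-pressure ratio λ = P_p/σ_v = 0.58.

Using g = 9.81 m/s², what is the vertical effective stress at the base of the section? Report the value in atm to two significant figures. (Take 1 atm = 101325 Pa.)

Overburden (lithostatic) stress σ_v:
loess: 1620 kg/m³ × 9.81 m/s² × 240 m = 3.814×10^6 Pa = 3.814 MPa
glacial till: 2210 kg/m³ × 9.81 m/s² × 310 m = 6.721×10^6 Pa = 6.721 MPa
gypsum: 2310 kg/m³ × 9.81 m/s² × 330 m = 7.478×10^6 Pa = 7.478 MPa
dolomite: 2840 kg/m³ × 9.81 m/s² × 2090 m = 5.823×10^7 Pa = 58.23 MPa
Total = 3.814 + 6.721 + 7.478 + 58.23 = 76.241 MPa
Pore pressure P_p = λ·σ_v = 0.58 × 76.24 MPa = 44.22 MPa
Effective stress σ' = σ_v − P_p = 76.24 − 44.22 = 32.021 MPa = 316.03 atm

320 atm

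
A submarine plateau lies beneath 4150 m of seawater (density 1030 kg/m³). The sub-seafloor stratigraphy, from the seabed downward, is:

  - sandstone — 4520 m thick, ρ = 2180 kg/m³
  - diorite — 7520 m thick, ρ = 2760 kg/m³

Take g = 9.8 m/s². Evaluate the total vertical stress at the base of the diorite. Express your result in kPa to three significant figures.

seawater: 1030 kg/m³ × 9.8 m/s² × 4150 m = 4.189×10^7 Pa = 41890 kPa
sandstone: 2180 kg/m³ × 9.8 m/s² × 4520 m = 9.657×10^7 Pa = 96565 kPa
diorite: 2760 kg/m³ × 9.8 m/s² × 7520 m = 2.034×10^8 Pa = 2.034×10^5 kPa
Total = 41890 + 96565 + 2.034×10^5 = 3.4186×10^5 kPa

342000 kPa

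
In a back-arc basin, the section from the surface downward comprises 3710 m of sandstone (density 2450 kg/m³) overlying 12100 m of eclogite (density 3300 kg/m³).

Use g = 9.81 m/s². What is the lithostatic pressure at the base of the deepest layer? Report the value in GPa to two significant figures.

sandstone: 2450 kg/m³ × 9.81 m/s² × 3710 m = 8.917×10^7 Pa = 0.08917 GPa
eclogite: 3300 kg/m³ × 9.81 m/s² × 12100 m = 3.917×10^8 Pa = 0.3917 GPa
Total = 0.08917 + 0.3917 = 0.48088 GPa

0.48 GPa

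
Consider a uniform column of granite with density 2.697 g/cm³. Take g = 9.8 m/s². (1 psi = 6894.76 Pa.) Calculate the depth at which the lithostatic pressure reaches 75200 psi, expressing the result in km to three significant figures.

19.6 km

h = P/(ρg) = 75200 psi / (2697 kg/m³ × 9.8 m/s²) = 5.185×10^8 Pa / 26431 Pa/m = 19617 m
= 19.617 km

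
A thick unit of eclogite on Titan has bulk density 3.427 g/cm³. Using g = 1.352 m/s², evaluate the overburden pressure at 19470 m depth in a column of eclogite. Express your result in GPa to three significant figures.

eclogite: 3427 kg/m³ × 1.352 m/s² × 19470 m = 9.021×10^7 Pa = 0.09021 GPa

0.0902 GPa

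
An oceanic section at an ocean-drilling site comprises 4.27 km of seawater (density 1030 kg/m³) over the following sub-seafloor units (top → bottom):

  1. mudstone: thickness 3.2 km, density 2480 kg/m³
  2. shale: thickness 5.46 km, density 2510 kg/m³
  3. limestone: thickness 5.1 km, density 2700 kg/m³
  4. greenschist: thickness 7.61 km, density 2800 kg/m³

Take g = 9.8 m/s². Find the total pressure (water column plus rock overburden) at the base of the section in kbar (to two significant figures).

6.0 kbar

seawater: 1030 kg/m³ × 9.8 m/s² × 4270 m = 4.310×10^7 Pa = 0.4310 kbar
mudstone: 2480 kg/m³ × 9.8 m/s² × 3200 m = 7.777×10^7 Pa = 0.7777 kbar
shale: 2510 kg/m³ × 9.8 m/s² × 5460 m = 1.343×10^8 Pa = 1.343 kbar
limestone: 2700 kg/m³ × 9.8 m/s² × 5100 m = 1.349×10^8 Pa = 1.349 kbar
greenschist: 2800 kg/m³ × 9.8 m/s² × 7610 m = 2.088×10^8 Pa = 2.088 kbar
Total = 0.4310 + 0.7777 + 1.343 + 1.349 + 2.088 = 5.9894 kbar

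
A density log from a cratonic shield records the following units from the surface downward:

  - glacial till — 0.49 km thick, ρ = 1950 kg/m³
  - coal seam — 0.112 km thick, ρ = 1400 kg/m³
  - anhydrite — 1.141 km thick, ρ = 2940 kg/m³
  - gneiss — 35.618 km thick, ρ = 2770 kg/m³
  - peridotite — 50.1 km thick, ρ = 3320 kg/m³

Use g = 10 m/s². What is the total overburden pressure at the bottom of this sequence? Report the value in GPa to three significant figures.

glacial till: 1950 kg/m³ × 10 m/s² × 490 m = 9.555×10^6 Pa = 9.555×10^-3 GPa
coal seam: 1400 kg/m³ × 10 m/s² × 112 m = 1.568×10^6 Pa = 1.568×10^-3 GPa
anhydrite: 2940 kg/m³ × 10 m/s² × 1141 m = 3.355×10^7 Pa = 0.03355 GPa
gneiss: 2770 kg/m³ × 10 m/s² × 35618 m = 9.866×10^8 Pa = 0.9866 GPa
peridotite: 3320 kg/m³ × 10 m/s² × 50100 m = 1.663×10^9 Pa = 1.663 GPa
Total = 9.555×10^-3 + 1.568×10^-3 + 0.03355 + 0.9866 + 1.663 = 2.6946 GPa

2.69 GPa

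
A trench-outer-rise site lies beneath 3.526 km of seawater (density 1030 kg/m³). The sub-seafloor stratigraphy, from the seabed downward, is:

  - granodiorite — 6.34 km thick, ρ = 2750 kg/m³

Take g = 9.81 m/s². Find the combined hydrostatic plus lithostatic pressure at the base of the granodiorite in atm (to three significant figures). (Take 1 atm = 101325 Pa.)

2040 atm

seawater: 1030 kg/m³ × 9.81 m/s² × 3526 m = 3.563×10^7 Pa = 351.6 atm
granodiorite: 2750 kg/m³ × 9.81 m/s² × 6340 m = 1.710×10^8 Pa = 1688 atm
Total = 351.6 + 1688 = 2039.6 atm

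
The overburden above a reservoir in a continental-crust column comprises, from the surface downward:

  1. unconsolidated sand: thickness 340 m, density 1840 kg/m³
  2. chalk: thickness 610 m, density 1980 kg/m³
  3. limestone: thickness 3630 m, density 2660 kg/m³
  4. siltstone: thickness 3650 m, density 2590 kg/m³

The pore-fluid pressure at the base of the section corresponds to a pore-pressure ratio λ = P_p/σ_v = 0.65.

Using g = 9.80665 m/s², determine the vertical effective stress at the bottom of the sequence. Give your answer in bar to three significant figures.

Overburden (lithostatic) stress σ_v:
unconsolidated sand: 1840 kg/m³ × 9.80665 m/s² × 340 m = 6.135×10^6 Pa = 6.135 MPa
chalk: 1980 kg/m³ × 9.80665 m/s² × 610 m = 1.184×10^7 Pa = 11.84 MPa
limestone: 2660 kg/m³ × 9.80665 m/s² × 3630 m = 9.469×10^7 Pa = 94.69 MPa
siltstone: 2590 kg/m³ × 9.80665 m/s² × 3650 m = 9.271×10^7 Pa = 92.71 MPa
Total = 6.135 + 11.84 + 94.69 + 92.71 = 205.38 MPa
Pore pressure P_p = λ·σ_v = 0.65 × 205.4 MPa = 133.5 MPa
Effective stress σ' = σ_v − P_p = 205.4 − 133.5 = 71.882 MPa = 718.82 bar

719 bar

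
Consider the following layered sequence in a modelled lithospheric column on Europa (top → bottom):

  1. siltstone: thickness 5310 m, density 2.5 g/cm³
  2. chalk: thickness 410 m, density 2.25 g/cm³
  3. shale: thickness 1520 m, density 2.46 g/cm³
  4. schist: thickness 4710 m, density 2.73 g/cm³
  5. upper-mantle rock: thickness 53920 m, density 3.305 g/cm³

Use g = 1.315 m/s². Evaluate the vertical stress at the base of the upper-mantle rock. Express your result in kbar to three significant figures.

siltstone: 2500 kg/m³ × 1.315 m/s² × 5310 m = 1.746×10^7 Pa = 0.1746 kbar
chalk: 2250 kg/m³ × 1.315 m/s² × 410 m = 1.213×10^6 Pa = 0.01213 kbar
shale: 2460 kg/m³ × 1.315 m/s² × 1520 m = 4.917×10^6 Pa = 0.04917 kbar
schist: 2730 kg/m³ × 1.315 m/s² × 4710 m = 1.691×10^7 Pa = 0.1691 kbar
upper-mantle rock: 3305 kg/m³ × 1.315 m/s² × 53920 m = 2.343×10^8 Pa = 2.343 kbar
Total = 0.1746 + 0.01213 + 0.04917 + 0.1691 + 2.343 = 2.7484 kbar

2.75 kbar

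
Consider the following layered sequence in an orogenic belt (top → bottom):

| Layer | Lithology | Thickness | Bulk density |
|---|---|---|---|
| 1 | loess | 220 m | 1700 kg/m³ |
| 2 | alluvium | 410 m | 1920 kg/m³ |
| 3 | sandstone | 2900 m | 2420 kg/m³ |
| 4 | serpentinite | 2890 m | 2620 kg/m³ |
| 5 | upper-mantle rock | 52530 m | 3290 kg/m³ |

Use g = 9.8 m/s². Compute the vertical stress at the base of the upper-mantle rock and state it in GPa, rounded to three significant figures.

loess: 1700 kg/m³ × 9.8 m/s² × 220 m = 3.665×10^6 Pa = 3.665×10^-3 GPa
alluvium: 1920 kg/m³ × 9.8 m/s² × 410 m = 7.715×10^6 Pa = 7.715×10^-3 GPa
sandstone: 2420 kg/m³ × 9.8 m/s² × 2900 m = 6.878×10^7 Pa = 0.06878 GPa
serpentinite: 2620 kg/m³ × 9.8 m/s² × 2890 m = 7.420×10^7 Pa = 0.07420 GPa
upper-mantle rock: 3290 kg/m³ × 9.8 m/s² × 52530 m = 1.694×10^9 Pa = 1.694 GPa
Total = 3.665×10^-3 + 7.715×10^-3 + 0.06878 + 0.07420 + 1.694 = 1.8480 GPa

1.85 GPa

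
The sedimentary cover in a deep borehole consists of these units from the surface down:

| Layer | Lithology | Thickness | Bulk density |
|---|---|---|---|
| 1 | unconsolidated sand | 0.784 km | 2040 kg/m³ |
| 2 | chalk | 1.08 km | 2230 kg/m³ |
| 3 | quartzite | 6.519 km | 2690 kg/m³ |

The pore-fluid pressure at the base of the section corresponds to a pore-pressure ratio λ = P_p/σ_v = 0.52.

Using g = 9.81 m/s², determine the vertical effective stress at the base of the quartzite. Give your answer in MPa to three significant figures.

101 MPa

Overburden (lithostatic) stress σ_v:
unconsolidated sand: 2040 kg/m³ × 9.81 m/s² × 784 m = 1.569×10^7 Pa = 15.69 MPa
chalk: 2230 kg/m³ × 9.81 m/s² × 1080 m = 2.363×10^7 Pa = 23.63 MPa
quartzite: 2690 kg/m³ × 9.81 m/s² × 6519 m = 1.720×10^8 Pa = 172.0 MPa
Total = 15.69 + 23.63 + 172.0 = 211.35 MPa
Pore pressure P_p = λ·σ_v = 0.52 × 211.3 MPa = 109.9 MPa
Effective stress σ' = σ_v − P_p = 211.3 − 109.9 = 101.45 MPa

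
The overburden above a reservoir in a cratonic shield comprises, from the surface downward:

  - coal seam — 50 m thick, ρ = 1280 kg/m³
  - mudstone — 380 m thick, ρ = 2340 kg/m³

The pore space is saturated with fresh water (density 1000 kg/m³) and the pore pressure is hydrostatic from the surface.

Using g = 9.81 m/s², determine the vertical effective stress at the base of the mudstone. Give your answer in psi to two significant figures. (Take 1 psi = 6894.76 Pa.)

Overburden (lithostatic) stress σ_v:
coal seam: 1280 kg/m³ × 9.81 m/s² × 50 m = 6.278×10^5 Pa = 0.6278 MPa
mudstone: 2340 kg/m³ × 9.81 m/s² × 380 m = 8.723×10^6 Pa = 8.723 MPa
Total = 0.6278 + 8.723 = 9.3509 MPa
Pore pressure P_p = 1000 kg/m³ × 9.81 m/s² × 430 m = 4.218×10^6 Pa = 4.218 MPa
Effective stress σ' = σ_v − P_p = 9.351 − 4.218 = 5.1326 MPa = 744.42 psi

740 psi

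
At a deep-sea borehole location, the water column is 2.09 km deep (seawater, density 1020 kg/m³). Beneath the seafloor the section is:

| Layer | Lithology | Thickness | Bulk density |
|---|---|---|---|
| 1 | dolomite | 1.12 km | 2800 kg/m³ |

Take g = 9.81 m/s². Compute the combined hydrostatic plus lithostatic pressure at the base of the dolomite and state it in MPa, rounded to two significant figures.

seawater: 1020 kg/m³ × 9.81 m/s² × 2090 m = 2.091×10^7 Pa = 20.91 MPa
dolomite: 2800 kg/m³ × 9.81 m/s² × 1120 m = 3.076×10^7 Pa = 30.76 MPa
Total = 20.91 + 30.76 = 51.677 MPa

52 MPa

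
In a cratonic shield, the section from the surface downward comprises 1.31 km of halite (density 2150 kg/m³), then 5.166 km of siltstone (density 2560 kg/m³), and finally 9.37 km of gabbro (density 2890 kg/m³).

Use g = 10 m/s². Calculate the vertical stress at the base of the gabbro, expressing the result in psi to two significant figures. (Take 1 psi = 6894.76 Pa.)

63000 psi

halite: 2150 kg/m³ × 10 m/s² × 1310 m = 2.817×10^7 Pa = 4085 psi
siltstone: 2560 kg/m³ × 10 m/s² × 5166 m = 1.322×10^8 Pa = 19181 psi
gabbro: 2890 kg/m³ × 10 m/s² × 9370 m = 2.708×10^8 Pa = 39275 psi
Total = 4085 + 19181 + 39275 = 62541 psi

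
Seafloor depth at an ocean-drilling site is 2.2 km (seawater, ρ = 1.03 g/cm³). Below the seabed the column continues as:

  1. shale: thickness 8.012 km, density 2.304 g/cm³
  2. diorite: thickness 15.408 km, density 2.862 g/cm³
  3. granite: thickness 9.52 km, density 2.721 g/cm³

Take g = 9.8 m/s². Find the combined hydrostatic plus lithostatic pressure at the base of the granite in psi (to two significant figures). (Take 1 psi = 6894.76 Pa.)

130000 psi

seawater: 1030 kg/m³ × 9.8 m/s² × 2200 m = 2.221×10^7 Pa = 3221 psi
shale: 2304 kg/m³ × 9.8 m/s² × 8012 m = 1.809×10^8 Pa = 26238 psi
diorite: 2862 kg/m³ × 9.8 m/s² × 15408 m = 4.322×10^8 Pa = 62679 psi
granite: 2721 kg/m³ × 9.8 m/s² × 9520 m = 2.539×10^8 Pa = 36819 psi
Total = 3221 + 26238 + 62679 + 36819 = 1.2896×10^5 psi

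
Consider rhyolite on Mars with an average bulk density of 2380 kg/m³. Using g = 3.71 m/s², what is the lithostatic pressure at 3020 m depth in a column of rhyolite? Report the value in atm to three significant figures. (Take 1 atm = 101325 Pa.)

rhyolite: 2380 kg/m³ × 3.71 m/s² × 3020 m = 2.667×10^7 Pa = 263.2 atm

263 atm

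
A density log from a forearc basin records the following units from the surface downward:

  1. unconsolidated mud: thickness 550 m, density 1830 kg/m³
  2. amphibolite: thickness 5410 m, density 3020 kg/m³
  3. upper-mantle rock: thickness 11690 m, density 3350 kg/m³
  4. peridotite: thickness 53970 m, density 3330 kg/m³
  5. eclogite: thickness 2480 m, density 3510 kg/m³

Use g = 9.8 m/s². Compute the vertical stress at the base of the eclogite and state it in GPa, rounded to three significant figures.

2.40 GPa

unconsolidated mud: 1830 kg/m³ × 9.8 m/s² × 550 m = 9.864×10^6 Pa = 9.864×10^-3 GPa
amphibolite: 3020 kg/m³ × 9.8 m/s² × 5410 m = 1.601×10^8 Pa = 0.1601 GPa
upper-mantle rock: 3350 kg/m³ × 9.8 m/s² × 11690 m = 3.838×10^8 Pa = 0.3838 GPa
peridotite: 3330 kg/m³ × 9.8 m/s² × 53970 m = 1.761×10^9 Pa = 1.761 GPa
eclogite: 3510 kg/m³ × 9.8 m/s² × 2480 m = 8.531×10^7 Pa = 0.08531 GPa
Total = 9.864×10^-3 + 0.1601 + 0.3838 + 1.761 + 0.08531 = 2.4003 GPa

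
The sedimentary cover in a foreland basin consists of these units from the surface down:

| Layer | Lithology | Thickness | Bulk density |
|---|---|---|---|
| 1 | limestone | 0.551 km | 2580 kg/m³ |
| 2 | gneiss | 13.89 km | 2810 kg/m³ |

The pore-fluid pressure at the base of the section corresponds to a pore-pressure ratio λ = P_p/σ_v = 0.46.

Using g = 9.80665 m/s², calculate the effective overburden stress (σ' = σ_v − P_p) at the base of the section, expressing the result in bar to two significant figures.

Overburden (lithostatic) stress σ_v:
limestone: 2580 kg/m³ × 9.80665 m/s² × 551 m = 1.394×10^7 Pa = 13.94 MPa
gneiss: 2810 kg/m³ × 9.80665 m/s² × 13890 m = 3.828×10^8 Pa = 382.8 MPa
Total = 13.94 + 382.8 = 396.70 MPa
Pore pressure P_p = λ·σ_v = 0.46 × 396.7 MPa = 182.5 MPa
Effective stress σ' = σ_v − P_p = 396.7 − 182.5 = 214.22 MPa = 2142.2 bar

2100 bar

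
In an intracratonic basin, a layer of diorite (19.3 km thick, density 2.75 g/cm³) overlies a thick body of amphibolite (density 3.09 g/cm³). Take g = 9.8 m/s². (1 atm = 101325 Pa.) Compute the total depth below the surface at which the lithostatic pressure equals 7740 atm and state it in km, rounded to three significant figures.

Pressure at base of upper layers: 2750×9.8×19300 = 5.201×10^8 Pa = 5133 atm
Remaining pressure to be supplied by amphibolite: 7.843×10^8 − 5.201×10^8 = 2.641×10^8 Pa
Additional depth in amphibolite = 2.641×10^8 Pa / (3090 kg/m³ × 9.8 m/s²) = 8722.0 m
Total depth = 19300 m + 8722.0 m = 28022 m
= 28.022 km

28.0 km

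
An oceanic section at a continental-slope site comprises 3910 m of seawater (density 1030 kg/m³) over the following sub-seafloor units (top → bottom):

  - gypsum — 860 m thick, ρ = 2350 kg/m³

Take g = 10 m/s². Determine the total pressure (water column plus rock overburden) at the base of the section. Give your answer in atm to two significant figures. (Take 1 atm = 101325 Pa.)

seawater: 1030 kg/m³ × 10 m/s² × 3910 m = 4.027×10^7 Pa = 397.5 atm
gypsum: 2350 kg/m³ × 10 m/s² × 860 m = 2.021×10^7 Pa = 199.5 atm
Total = 397.5 + 199.5 = 596.92 atm

600 atm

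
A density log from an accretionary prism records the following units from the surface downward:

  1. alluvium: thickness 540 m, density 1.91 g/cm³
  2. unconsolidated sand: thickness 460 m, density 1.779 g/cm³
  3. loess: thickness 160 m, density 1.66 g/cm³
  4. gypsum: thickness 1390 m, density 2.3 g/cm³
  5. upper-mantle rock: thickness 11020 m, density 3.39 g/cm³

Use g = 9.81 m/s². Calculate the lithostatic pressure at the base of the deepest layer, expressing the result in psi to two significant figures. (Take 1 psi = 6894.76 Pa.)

alluvium: 1910 kg/m³ × 9.81 m/s² × 540 m = 1.012×10^7 Pa = 1467 psi
unconsolidated sand: 1779 kg/m³ × 9.81 m/s² × 460 m = 8.028×10^6 Pa = 1164 psi
loess: 1660 kg/m³ × 9.81 m/s² × 160 m = 2.606×10^6 Pa = 377.9 psi
gypsum: 2300 kg/m³ × 9.81 m/s² × 1390 m = 3.136×10^7 Pa = 4549 psi
upper-mantle rock: 3390 kg/m³ × 9.81 m/s² × 11020 m = 3.665×10^8 Pa = 53153 psi
Total = 1467 + 1164 + 377.9 + 4549 + 53153 = 60712 psi

61000 psi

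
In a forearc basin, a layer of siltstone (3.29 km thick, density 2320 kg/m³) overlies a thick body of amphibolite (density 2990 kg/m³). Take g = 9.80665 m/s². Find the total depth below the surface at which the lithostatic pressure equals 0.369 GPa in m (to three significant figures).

Pressure at base of upper layers: 2320×9.80665×3290 = 7.485×10^7 Pa = 0.07485 GPa
Remaining pressure to be supplied by amphibolite: 3.690×10^8 − 7.485×10^7 = 2.941×10^8 Pa
Additional depth in amphibolite = 2.941×10^8 Pa / (2990 kg/m³ × 9.80665 m/s²) = 10032 m
Total depth = 3290 m + 10032 m = 13322 m

13300 m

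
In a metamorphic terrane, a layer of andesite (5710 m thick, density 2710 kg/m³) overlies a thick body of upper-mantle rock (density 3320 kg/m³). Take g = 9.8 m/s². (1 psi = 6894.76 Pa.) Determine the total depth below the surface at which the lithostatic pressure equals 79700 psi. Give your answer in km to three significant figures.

17.9 km

Pressure at base of upper layers: 2710×9.8×5710 = 1.516×10^8 Pa = 21994 psi
Remaining pressure to be supplied by upper-mantle rock: 5.495×10^8 − 1.516×10^8 = 3.979×10^8 Pa
Additional depth in upper-mantle rock = 3.979×10^8 Pa / (3320 kg/m³ × 9.8 m/s²) = 12228 m
Total depth = 5710 m + 12228 m = 17938 m
= 17.938 km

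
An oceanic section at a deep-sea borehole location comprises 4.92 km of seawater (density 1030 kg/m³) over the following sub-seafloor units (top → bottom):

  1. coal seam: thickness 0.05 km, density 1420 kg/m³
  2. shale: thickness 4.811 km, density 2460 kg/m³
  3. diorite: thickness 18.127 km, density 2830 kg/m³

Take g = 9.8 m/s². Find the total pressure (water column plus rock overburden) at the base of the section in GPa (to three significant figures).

0.669 GPa

seawater: 1030 kg/m³ × 9.8 m/s² × 4920 m = 4.966×10^7 Pa = 0.04966 GPa
coal seam: 1420 kg/m³ × 9.8 m/s² × 50 m = 6.958×10^5 Pa = 6.958×10^-4 GPa
shale: 2460 kg/m³ × 9.8 m/s² × 4811 m = 1.160×10^8 Pa = 0.1160 GPa
diorite: 2830 kg/m³ × 9.8 m/s² × 18127 m = 5.027×10^8 Pa = 0.5027 GPa
Total = 0.04966 + 6.958×10^-4 + 0.1160 + 0.5027 = 0.66908 GPa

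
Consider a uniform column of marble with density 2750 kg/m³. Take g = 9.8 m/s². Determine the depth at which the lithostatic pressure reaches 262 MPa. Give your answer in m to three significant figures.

h = P/(ρg) = 262 MPa / (2750 kg/m³ × 9.8 m/s²) = 2.620×10^8 Pa / 26950 Pa/m = 9721.7 m

9720 m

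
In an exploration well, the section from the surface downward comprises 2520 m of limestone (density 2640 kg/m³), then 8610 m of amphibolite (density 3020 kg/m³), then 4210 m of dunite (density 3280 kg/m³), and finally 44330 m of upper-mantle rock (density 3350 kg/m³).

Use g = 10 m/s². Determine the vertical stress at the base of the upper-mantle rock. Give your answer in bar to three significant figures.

limestone: 2640 kg/m³ × 10 m/s² × 2520 m = 6.653×10^7 Pa = 665.3 bar
amphibolite: 3020 kg/m³ × 10 m/s² × 8610 m = 2.600×10^8 Pa = 2600 bar
dunite: 3280 kg/m³ × 10 m/s² × 4210 m = 1.381×10^8 Pa = 1381 bar
upper-mantle rock: 3350 kg/m³ × 10 m/s² × 44330 m = 1.485×10^9 Pa = 14851 bar
Total = 665.3 + 2600 + 1381 + 14851 = 19497 bar

19500 bar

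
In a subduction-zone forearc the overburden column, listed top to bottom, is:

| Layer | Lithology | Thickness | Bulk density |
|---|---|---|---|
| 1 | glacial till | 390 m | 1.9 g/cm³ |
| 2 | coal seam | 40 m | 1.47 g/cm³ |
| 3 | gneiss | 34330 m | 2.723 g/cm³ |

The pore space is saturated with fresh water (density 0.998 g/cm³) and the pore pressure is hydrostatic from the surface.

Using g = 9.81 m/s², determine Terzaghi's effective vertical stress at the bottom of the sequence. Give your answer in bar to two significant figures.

Overburden (lithostatic) stress σ_v:
glacial till: 1900 kg/m³ × 9.81 m/s² × 390 m = 7.269×10^6 Pa = 7.269 MPa
coal seam: 1470 kg/m³ × 9.81 m/s² × 40 m = 5.768×10^5 Pa = 0.5768 MPa
gneiss: 2723 kg/m³ × 9.81 m/s² × 34330 m = 9.170×10^8 Pa = 917.0 MPa
Total = 7.269 + 0.5768 + 917.0 = 924.89 MPa
Pore pressure P_p = 998 kg/m³ × 9.81 m/s² × 34760 m = 3.403×10^8 Pa = 340.3 MPa
Effective stress σ' = σ_v − P_p = 924.9 − 340.3 = 584.58 MPa = 5845.8 bar

5800 bar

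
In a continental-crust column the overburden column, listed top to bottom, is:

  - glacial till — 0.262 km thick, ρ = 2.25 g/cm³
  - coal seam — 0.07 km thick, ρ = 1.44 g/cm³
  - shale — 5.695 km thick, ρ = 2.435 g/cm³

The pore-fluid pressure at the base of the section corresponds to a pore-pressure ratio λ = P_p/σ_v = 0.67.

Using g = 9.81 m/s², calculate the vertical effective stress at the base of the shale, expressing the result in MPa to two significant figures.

Overburden (lithostatic) stress σ_v:
glacial till: 2250 kg/m³ × 9.81 m/s² × 262 m = 5.783×10^6 Pa = 5.783 MPa
coal seam: 1440 kg/m³ × 9.81 m/s² × 70 m = 9.888×10^5 Pa = 0.9888 MPa
shale: 2435 kg/m³ × 9.81 m/s² × 5695 m = 1.360×10^8 Pa = 136.0 MPa
Total = 5.783 + 0.9888 + 136.0 = 142.81 MPa
Pore pressure P_p = λ·σ_v = 0.67 × 142.8 MPa = 95.68 MPa
Effective stress σ' = σ_v − P_p = 142.8 − 95.68 = 47.127 MPa

47 MPa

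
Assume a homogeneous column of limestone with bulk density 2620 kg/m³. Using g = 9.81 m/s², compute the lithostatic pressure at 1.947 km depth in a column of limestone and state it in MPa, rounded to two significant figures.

limestone: 2620 kg/m³ × 9.81 m/s² × 1947 m = 5.004×10^7 Pa = 50.04 MPa

50 MPa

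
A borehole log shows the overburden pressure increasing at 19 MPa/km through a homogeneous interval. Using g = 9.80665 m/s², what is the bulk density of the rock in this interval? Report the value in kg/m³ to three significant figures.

1940 kg/m³

ρ = (dP/dz)/g = 19 MPa/km / 9.80665 m/s² = 19000 Pa/m / 9.80665 m/s² = 1937.5 kg/m³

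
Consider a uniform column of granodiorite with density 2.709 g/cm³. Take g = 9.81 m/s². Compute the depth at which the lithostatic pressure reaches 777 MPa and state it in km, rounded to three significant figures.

h = P/(ρg) = 777 MPa / (2709 kg/m³ × 9.81 m/s²) = 7.770×10^8 Pa / 26575 Pa/m = 29238 m
= 29.238 km

29.2 km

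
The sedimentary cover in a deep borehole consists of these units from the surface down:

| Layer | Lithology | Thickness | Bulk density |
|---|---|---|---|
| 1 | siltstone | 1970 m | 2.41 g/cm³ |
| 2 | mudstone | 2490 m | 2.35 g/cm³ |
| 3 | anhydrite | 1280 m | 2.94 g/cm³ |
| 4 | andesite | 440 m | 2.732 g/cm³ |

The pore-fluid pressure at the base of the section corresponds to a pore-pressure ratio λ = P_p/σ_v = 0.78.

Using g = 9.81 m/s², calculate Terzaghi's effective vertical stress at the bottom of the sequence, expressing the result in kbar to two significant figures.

Overburden (lithostatic) stress σ_v:
siltstone: 2410 kg/m³ × 9.81 m/s² × 1970 m = 4.657×10^7 Pa = 46.57 MPa
mudstone: 2350 kg/m³ × 9.81 m/s² × 2490 m = 5.740×10^7 Pa = 57.40 MPa
anhydrite: 2940 kg/m³ × 9.81 m/s² × 1280 m = 3.692×10^7 Pa = 36.92 MPa
andesite: 2732 kg/m³ × 9.81 m/s² × 440 m = 1.179×10^7 Pa = 11.79 MPa
Total = 46.57 + 57.40 + 36.92 + 11.79 = 152.69 MPa
Pore pressure P_p = λ·σ_v = 0.78 × 152.7 MPa = 119.1 MPa
Effective stress σ' = σ_v − P_p = 152.7 − 119.1 = 33.591 MPa = 0.33591 kbar

0.34 kbar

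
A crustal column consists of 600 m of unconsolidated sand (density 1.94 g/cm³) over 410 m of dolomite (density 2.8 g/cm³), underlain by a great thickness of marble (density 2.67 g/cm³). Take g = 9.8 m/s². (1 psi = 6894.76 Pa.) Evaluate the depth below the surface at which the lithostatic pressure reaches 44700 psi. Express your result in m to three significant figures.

Pressure at base of upper layers: 1940×9.8×600 + 2800×9.8×410 = 2.266×10^7 Pa = 3286 psi
Remaining pressure to be supplied by marble: 3.082×10^8 − 2.266×10^7 = 2.855×10^8 Pa
Additional depth in marble = 2.855×10^8 Pa / (2670 kg/m³ × 9.8 m/s²) = 10913 m
Total depth = 1010 m + 10913 m = 11923 m

11900 m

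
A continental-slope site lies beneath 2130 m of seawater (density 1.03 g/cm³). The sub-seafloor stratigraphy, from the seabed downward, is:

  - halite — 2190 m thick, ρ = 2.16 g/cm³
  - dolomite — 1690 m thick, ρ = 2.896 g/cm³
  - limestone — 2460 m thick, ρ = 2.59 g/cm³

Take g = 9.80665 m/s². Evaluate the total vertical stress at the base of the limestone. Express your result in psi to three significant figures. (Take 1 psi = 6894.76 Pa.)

seawater: 1030 kg/m³ × 9.80665 m/s² × 2130 m = 2.151×10^7 Pa = 3120 psi
halite: 2160 kg/m³ × 9.80665 m/s² × 2190 m = 4.639×10^7 Pa = 6728 psi
dolomite: 2896 kg/m³ × 9.80665 m/s² × 1690 m = 4.800×10^7 Pa = 6961 psi
limestone: 2590 kg/m³ × 9.80665 m/s² × 2460 m = 6.248×10^7 Pa = 9062 psi
Total = 3120 + 6728 + 6961 + 9062 = 25872 psi

25900 psi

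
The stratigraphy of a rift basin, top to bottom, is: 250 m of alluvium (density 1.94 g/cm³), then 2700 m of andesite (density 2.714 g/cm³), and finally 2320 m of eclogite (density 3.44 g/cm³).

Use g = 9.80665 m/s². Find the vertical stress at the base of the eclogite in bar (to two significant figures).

alluvium: 1940 kg/m³ × 9.80665 m/s² × 250 m = 4.756×10^6 Pa = 47.56 bar
andesite: 2714 kg/m³ × 9.80665 m/s² × 2700 m = 7.186×10^7 Pa = 718.6 bar
eclogite: 3440 kg/m³ × 9.80665 m/s² × 2320 m = 7.826×10^7 Pa = 782.6 bar
Total = 47.56 + 718.6 + 782.6 = 1548.8 bar

1500 bar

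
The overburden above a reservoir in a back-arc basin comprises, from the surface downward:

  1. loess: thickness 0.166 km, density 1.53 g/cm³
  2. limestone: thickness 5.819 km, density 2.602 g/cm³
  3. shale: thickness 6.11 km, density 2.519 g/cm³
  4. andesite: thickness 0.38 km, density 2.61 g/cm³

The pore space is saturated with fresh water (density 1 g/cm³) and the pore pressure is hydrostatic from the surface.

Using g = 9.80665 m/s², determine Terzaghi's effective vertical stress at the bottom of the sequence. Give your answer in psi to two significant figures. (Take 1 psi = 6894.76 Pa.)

Overburden (lithostatic) stress σ_v:
loess: 1530 kg/m³ × 9.80665 m/s² × 166 m = 2.491×10^6 Pa = 2.491 MPa
limestone: 2602 kg/m³ × 9.80665 m/s² × 5819 m = 1.485×10^8 Pa = 148.5 MPa
shale: 2519 kg/m³ × 9.80665 m/s² × 6110 m = 1.509×10^8 Pa = 150.9 MPa
andesite: 2610 kg/m³ × 9.80665 m/s² × 380 m = 9.726×10^6 Pa = 9.726 MPa
Total = 2.491 + 148.5 + 150.9 + 9.726 = 311.63 MPa
Pore pressure P_p = 1000 kg/m³ × 9.80665 m/s² × 12475 m = 1.223×10^8 Pa = 122.3 MPa
Effective stress σ' = σ_v − P_p = 311.6 − 122.3 = 189.30 MPa = 27455 psi

27000 psi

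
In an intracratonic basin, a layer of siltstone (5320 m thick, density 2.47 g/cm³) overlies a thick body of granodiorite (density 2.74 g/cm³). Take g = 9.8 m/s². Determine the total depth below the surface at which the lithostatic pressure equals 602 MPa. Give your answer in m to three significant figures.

22900 m

Pressure at base of upper layers: 2470×9.8×5320 = 1.288×10^8 Pa = 128.8 MPa
Remaining pressure to be supplied by granodiorite: 6.020×10^8 − 1.288×10^8 = 4.732×10^8 Pa
Additional depth in granodiorite = 4.732×10^8 Pa / (2740 kg/m³ × 9.8 m/s²) = 17623 m
Total depth = 5320 m + 17623 m = 22943 m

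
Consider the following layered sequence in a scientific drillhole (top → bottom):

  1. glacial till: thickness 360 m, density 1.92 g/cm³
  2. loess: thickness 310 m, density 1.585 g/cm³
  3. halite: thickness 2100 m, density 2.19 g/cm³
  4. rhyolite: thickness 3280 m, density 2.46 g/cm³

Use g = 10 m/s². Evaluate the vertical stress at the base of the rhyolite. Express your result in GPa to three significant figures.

0.139 GPa

glacial till: 1920 kg/m³ × 10 m/s² × 360 m = 6.912×10^6 Pa = 6.912×10^-3 GPa
loess: 1585 kg/m³ × 10 m/s² × 310 m = 4.913×10^6 Pa = 4.913×10^-3 GPa
halite: 2190 kg/m³ × 10 m/s² × 2100 m = 4.599×10^7 Pa = 0.04599 GPa
rhyolite: 2460 kg/m³ × 10 m/s² × 3280 m = 8.069×10^7 Pa = 0.08069 GPa
Total = 6.912×10^-3 + 4.913×10^-3 + 0.04599 + 0.08069 = 0.13850 GPa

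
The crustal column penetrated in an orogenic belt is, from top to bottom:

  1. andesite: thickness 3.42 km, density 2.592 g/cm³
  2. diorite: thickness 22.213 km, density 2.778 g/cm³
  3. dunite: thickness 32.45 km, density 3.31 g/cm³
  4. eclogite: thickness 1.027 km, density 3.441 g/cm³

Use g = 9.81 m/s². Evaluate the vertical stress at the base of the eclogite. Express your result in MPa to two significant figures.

andesite: 2592 kg/m³ × 9.81 m/s² × 3420 m = 8.696×10^7 Pa = 86.96 MPa
diorite: 2778 kg/m³ × 9.81 m/s² × 22213 m = 6.054×10^8 Pa = 605.4 MPa
dunite: 3310 kg/m³ × 9.81 m/s² × 32450 m = 1.054×10^9 Pa = 1054 MPa
eclogite: 3441 kg/m³ × 9.81 m/s² × 1027 m = 3.467×10^7 Pa = 34.67 MPa
Total = 86.96 + 605.4 + 1054 + 34.67 = 1780.7 MPa

1800 MPa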